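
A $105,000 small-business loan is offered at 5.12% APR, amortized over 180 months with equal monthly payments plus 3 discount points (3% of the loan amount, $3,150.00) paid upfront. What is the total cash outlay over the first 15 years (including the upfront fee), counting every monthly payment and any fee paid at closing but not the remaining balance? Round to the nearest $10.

$153,790

Monthly rate = 5.12%/12 = 0.0042667; payment = 105,000 × 0.0042667 / (1 − (1+0.0042667)^−180) = $836.91.
Total outlay = 180 × $836.91 + $3,150.00 = $153,793.80.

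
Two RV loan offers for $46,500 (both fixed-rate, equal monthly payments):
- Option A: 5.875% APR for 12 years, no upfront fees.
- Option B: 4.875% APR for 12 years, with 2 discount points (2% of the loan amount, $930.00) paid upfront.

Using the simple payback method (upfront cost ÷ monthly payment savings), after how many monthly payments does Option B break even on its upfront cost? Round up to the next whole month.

Option A: at 5.875% the monthly rate is 0.0048958, so the payment is 46,500 × 0.0048958 / (1 − 1.0048958^−144) = $450.77.
Option B: monthly rate = 4.875%/12 = 0.0040625; payment = 46,500 × 0.0040625 / (1 − (1+0.0040625)^−144) = $427.16.
Monthly savings = $450.77 − $427.16 = $23.61.
Break-even = $930.00 / $23.61 = 39.39 → 40 months.

40 months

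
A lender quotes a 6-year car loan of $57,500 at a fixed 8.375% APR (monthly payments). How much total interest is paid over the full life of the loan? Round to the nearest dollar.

$15,848

Monthly rate = 8.375%/12 = 0.0069792; payment = 57,500 × 0.0069792 / (1 − (1+0.0069792)^−72) = $1,018.72.
Total paid = 72 × $1,018.72 = $73,347.84; interest = $73,347.84 − $57,500 = $15,847.84.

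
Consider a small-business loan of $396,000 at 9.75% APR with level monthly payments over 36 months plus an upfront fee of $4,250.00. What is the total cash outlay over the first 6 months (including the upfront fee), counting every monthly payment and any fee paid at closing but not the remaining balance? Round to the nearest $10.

$80,640

At 9.75% the monthly rate is 0.0081250, so the payment is 396,000 × 0.0081250 / (1 − 1.0081250^−36) = $12,731.38.
Total outlay = 6 × $12,731.38 + $4,250.00 = $80,638.28.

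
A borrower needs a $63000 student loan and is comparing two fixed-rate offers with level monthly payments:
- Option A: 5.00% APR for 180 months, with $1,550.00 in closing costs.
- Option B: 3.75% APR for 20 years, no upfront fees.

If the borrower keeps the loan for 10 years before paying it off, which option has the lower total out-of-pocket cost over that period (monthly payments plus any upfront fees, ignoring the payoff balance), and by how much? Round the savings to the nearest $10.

Option A: monthly rate = 5%/12 = 0.0041667; payment = 63,000 × 0.0041667 / (1 − (1+0.0041667)^−180) = $498.20.
Option B: at 3.75% the monthly rate is 0.0031250, so the payment is 63,000 × 0.0031250 / (1 − 1.0031250^−240) = $373.52.
Over 120 months: Option A costs 120 × $498.20 + $1,550.00 = $61,334.00; Option B costs 120 × $373.52 = $44,822.40.
Option B is cheaper by $61,334.00 − $44,822.40 = $16,511.60.

Option B by $16,510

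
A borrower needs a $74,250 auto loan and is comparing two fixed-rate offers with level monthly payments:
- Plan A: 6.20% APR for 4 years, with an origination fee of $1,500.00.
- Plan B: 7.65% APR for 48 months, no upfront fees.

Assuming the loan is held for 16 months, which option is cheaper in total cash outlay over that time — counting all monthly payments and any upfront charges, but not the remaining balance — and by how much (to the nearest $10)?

Plan B by $700

Plan A: at 6.20% the monthly rate is 0.0051667, so the payment is 74,250 × 0.0051667 / (1 − 1.0051667^−48) = $1,750.58.
Plan B: monthly rate = 7.65%/12 = 0.0063750; payment = 74,250 × 0.0063750 / (1 − (1+0.0063750)^−48) = $1,800.49.
Over 16 months: Plan A costs 16 × $1,750.58 + $1,500.00 = $29,509.28; Plan B costs 16 × $1,800.49 = $28,807.84.
Plan B is cheaper by $29,509.28 − $28,807.84 = $701.44.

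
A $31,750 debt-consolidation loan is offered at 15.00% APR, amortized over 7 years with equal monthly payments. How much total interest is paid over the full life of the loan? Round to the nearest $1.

Monthly rate = 15%/12 = 0.0125000; payment = 31,750 × 0.0125000 / (1 − (1+0.0125000)^−84) = $612.67.
Total paid = 84 × $612.67 = $51,464.28; interest = $51,464.28 − $31,750 = $19,714.28.

$19,714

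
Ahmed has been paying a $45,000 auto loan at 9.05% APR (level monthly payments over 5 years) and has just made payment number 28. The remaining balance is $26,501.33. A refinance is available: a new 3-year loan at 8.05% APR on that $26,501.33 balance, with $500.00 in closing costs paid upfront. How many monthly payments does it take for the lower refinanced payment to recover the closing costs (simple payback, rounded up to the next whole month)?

Current payment = 45,000 × 9.05%/12 / (1 − (1+0.0075417)^−60) = $935.22.
Refinanced payment = 26,501.33 × 0.0067083 / (1 − (1+0.0067083)^−36) = $831.07.
Monthly savings = $935.22 − $831.07 = $104.15.
Break-even = $500.00 / $104.15 = 4.80 → 5 months.

5 months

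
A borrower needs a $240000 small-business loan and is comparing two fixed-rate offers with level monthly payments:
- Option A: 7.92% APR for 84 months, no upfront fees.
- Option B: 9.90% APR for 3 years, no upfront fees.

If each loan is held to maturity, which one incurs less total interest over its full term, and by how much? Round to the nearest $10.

Option A: monthly rate = 7.92%/12 = 0.0066000; payment = 240,000 × 0.0066000 / (1 − (1+0.0066000)^−84) = $3,731.13.
Total interest on Option A = 84 × $3,731.13 − $240,000 = $73,414.92.
Option B: at 9.90% the monthly rate is 0.0082500, so the payment is 240,000 × 0.0082500 / (1 − 1.0082500^−36) = $7,732.86.
Total interest on Option B = 36 × $7,732.86 − $240,000 = $38,382.96.
Option B is lower by $35,031.96.

Option B by $35,030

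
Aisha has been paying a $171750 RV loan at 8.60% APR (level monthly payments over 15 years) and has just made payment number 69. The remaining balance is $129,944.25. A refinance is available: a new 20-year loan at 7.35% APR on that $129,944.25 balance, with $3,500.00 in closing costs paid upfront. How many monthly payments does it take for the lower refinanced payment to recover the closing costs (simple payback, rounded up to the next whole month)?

Current payment = 171,750 × 8.6%/12 / (1 − (1+0.0071667)^−180) = $1,701.37.
Refinanced payment = 129,944.25 × 0.0061250 / (1 − (1+0.0061250)^−240) = $1,034.94.
Monthly savings = $1,701.37 − $1,034.94 = $666.43.
Break-even = $3,500.00 / $666.43 = 5.25 → 6 months.

6 months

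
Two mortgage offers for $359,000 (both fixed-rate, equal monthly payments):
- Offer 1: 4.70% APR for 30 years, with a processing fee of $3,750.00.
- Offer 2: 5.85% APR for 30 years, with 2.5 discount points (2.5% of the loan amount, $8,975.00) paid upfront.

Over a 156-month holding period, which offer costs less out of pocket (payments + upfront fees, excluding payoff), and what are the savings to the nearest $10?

Offer 1 by $45,160

Offer 1: at 4.70% the monthly rate is 0.0039167, so the payment is 359,000 × 0.0039167 / (1 − 1.0039167^−360) = $1,861.91.
Offer 2: at 5.85% the monthly rate is 0.0048750, so the payment is 359,000 × 0.0048750 / (1 − 1.0048750^−360) = $2,117.89.
Over 156 months: Offer 1 costs 156 × $1,861.91 + $3,750.00 = $294,207.96; Offer 2 costs 156 × $2,117.89 + $8,975.00 = $339,365.84.
Offer 1 is cheaper by $339,365.84 − $294,207.96 = $45,157.88.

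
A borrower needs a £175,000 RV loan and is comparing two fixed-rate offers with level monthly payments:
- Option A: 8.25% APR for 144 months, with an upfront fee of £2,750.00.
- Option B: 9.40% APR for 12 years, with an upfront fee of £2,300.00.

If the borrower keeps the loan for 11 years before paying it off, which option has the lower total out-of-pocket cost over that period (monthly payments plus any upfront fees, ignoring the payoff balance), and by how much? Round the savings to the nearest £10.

Option A by £14,440

Option A: monthly rate = 8.25%/12 = 0.0068750; payment = 175,000 × 0.0068750 / (1 − (1+0.0068750)^−144) = £1,918.36.
Option B: at 9.40% the monthly rate is 0.0078333, so the payment is 175,000 × 0.0078333 / (1 − 1.0078333^−144) = £2,031.18.
Over 132 months: Option A costs 132 × £1,918.36 + £2,750.00 = £255,973.52; Option B costs 132 × £2,031.18 + £2,300.00 = £270,415.76.
Option A is cheaper by £270,415.76 − £255,973.52 = £14,442.24.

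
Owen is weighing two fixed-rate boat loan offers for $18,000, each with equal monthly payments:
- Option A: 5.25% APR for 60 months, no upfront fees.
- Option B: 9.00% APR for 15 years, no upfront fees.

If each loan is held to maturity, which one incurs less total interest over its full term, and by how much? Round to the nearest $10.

Option A: at 5.25% the monthly rate is 0.0043750, so the payment is 18,000 × 0.0043750 / (1 − 1.0043750^−60) = $341.75.
Total interest on Option A = 60 × $341.75 − $18,000 = $2,505.00.
Option B: monthly rate = 9%/12 = 0.0075000; payment = 18,000 × 0.0075000 / (1 − (1+0.0075000)^−180) = $182.57.
Total interest on Option B = 180 × $182.57 − $18,000 = $14,862.60.
Option A is lower by $12,357.60.

Option A by $12,360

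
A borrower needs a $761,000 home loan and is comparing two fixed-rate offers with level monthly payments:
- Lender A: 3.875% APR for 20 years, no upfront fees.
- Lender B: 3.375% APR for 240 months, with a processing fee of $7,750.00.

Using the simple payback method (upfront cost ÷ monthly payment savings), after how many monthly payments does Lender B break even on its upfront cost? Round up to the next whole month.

Lender A: at 3.875% the monthly rate is 0.0032292, so the payment is 761,000 × 0.0032292 / (1 − 1.0032292^−240) = $4,561.54.
Lender B: monthly rate = 3.375%/12 = 0.0028125; payment = 761,000 × 0.0028125 / (1 − (1+0.0028125)^−240) = $4,364.77.
Monthly savings = $4,561.54 − $4,364.77 = $196.77.
Break-even = $7,750.00 / $196.77 = 39.39 → 40 months.

40 months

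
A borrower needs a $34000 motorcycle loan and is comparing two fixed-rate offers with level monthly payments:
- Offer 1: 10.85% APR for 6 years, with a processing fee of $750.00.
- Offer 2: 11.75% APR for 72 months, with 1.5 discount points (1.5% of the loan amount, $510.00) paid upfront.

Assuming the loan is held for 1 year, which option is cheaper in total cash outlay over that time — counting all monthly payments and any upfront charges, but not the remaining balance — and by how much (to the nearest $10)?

Offer 2 by $50

Offer 1: monthly rate = 10.85%/12 = 0.0090417; payment = 34,000 × 0.0090417 / (1 − (1+0.0090417)^−72) = $644.55.
Offer 2: monthly rate = 11.75%/12 = 0.0097917; payment = 34,000 × 0.0097917 / (1 − (1+0.0097917)^−72) = $660.29.
Over 12 months: Offer 1 costs 12 × $644.55 + $750.00 = $8,484.60; Offer 2 costs 12 × $660.29 + $510.00 = $8,433.48.
Offer 2 is cheaper by $8,484.60 − $8,433.48 = $51.12.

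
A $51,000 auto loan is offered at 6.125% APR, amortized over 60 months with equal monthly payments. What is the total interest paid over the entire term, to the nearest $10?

$8,340

At 6.125% the monthly rate is 0.0051042, so the payment is 51,000 × 0.0051042 / (1 − 1.0051042^−60) = $988.94.
Total paid = 60 × $988.94 = $59,336.40; interest = $59,336.40 − $51,000 = $8,336.40.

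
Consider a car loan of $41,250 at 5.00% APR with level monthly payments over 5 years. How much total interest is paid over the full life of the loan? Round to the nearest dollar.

$5,456

Monthly rate = 5%/12 = 0.0041667; payment = 41,250 × 0.0041667 / (1 − (1+0.0041667)^−60) = $778.44.
Total paid = 60 × $778.44 = $46,706.40; interest = $46,706.40 − $41,250 = $5,456.40.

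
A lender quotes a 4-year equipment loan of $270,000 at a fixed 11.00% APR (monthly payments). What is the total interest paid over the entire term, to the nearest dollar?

Monthly rate = 11%/12 = 0.0091667; payment = 270,000 × 0.0091667 / (1 − (1+0.0091667)^−48) = $6,978.29.
Total paid = 48 × $6,978.29 = $334,957.92; interest = $334,957.92 − $270,000 = $64,957.92.

$64,958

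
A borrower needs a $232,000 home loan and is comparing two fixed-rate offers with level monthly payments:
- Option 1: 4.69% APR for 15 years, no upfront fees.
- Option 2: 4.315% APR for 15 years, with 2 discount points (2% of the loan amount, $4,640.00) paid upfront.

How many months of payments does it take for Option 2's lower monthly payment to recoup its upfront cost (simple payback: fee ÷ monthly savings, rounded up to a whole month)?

Option 1: at 4.69% the monthly rate is 0.0039083, so the payment is 232,000 × 0.0039083 / (1 − 1.0039083^−180) = $1,797.40.
Option 2: monthly rate = 4.315%/12 = 0.0035958; payment = 232,000 × 0.0035958 / (1 − (1+0.0035958)^−180) = $1,752.93.
Monthly savings = $1,797.40 − $1,752.93 = $44.47.
Break-even = $4,640.00 / $44.47 = 104.34 → 105 months.

105 months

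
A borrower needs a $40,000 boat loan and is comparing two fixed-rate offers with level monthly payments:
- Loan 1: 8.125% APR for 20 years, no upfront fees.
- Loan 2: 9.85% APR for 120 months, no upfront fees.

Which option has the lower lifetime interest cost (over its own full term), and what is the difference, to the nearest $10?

Loan 1: at 8.125% the monthly rate is 0.0067708, so the payment is 40,000 × 0.0067708 / (1 − 1.0067708^−240) = $337.69.
Total interest on Loan 1 = 240 × $337.69 − $40,000 = $41,045.60.
Loan 2: at 9.85% the monthly rate is 0.0082083, so the payment is 40,000 × 0.0082083 / (1 − 1.0082083^−120) = $525.29.
Total interest on Loan 2 = 120 × $525.29 − $40,000 = $23,034.80.
Loan 2 is lower by $18,010.80.

Loan 2 by $18,010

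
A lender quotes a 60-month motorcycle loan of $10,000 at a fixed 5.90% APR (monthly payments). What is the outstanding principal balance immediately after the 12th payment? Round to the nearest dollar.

With monthly rate i = 5.9%/12 = 0.0049167, the balance after k of n payments is P · [(1+i)^n − (1+i)^k] / [(1+i)^n − 1].
(1+0.0049167)^60 = 1.34215584 and (1+0.0049167)^12 = 1.06062190, so the balance is 10,000 × (1.34215584 − 1.06062190) / (1.34215584 − 1) = $8,228.24.

$8,228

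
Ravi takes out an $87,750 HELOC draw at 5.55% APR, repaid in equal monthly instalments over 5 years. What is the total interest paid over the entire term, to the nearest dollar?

Monthly rate = 5.55%/12 = 0.0046250; payment = 87,750 × 0.0046250 / (1 − (1+0.0046250)^−60) = $1,678.15.
Total paid = 60 × $1,678.15 = $100,689.00; interest = $100,689.00 − $87,750 = $12,939.00.

$12,939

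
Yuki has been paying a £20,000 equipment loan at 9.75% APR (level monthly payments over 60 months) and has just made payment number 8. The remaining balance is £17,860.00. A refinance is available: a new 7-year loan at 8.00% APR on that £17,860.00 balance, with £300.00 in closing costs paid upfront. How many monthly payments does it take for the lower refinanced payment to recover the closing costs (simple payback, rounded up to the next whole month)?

Current payment = 20,000 × 9.75%/12 / (1 − (1+0.0081250)^−60) = £422.48.
Refinanced payment = 17,860.00 × 0.0066667 / (1 − (1+0.0066667)^−84) = £278.37.
Monthly savings = £422.48 − £278.37 = £144.11.
Break-even = £300.00 / £144.11 = 2.08 → 3 months.

3 months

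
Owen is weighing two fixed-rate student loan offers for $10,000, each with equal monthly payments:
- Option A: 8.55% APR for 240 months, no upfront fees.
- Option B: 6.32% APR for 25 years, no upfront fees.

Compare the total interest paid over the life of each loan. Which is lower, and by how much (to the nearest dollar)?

Option A: monthly rate = 8.55%/12 = 0.0071250; payment = 10,000 × 0.0071250 / (1 − (1+0.0071250)^−240) = $87.10.
Total interest on Option A = 240 × $87.10 − $10,000 = $10,904.00.
Option B: at 6.32% the monthly rate is 0.0052667, so the payment is 10,000 × 0.0052667 / (1 − 1.0052667^−300) = $66.40.
Total interest on Option B = 300 × $66.40 − $10,000 = $9,920.00.
Option B is lower by $984.00.

Option B by $984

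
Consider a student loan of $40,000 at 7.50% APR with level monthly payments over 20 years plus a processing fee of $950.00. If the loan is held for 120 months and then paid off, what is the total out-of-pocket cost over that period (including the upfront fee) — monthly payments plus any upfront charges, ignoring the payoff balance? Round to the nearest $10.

$39,620

Monthly rate = 7.5%/12 = 0.0062500; payment = 40,000 × 0.0062500 / (1 − (1+0.0062500)^−240) = $322.24.
Total outlay = 120 × $322.24 + $950.00 = $39,618.80.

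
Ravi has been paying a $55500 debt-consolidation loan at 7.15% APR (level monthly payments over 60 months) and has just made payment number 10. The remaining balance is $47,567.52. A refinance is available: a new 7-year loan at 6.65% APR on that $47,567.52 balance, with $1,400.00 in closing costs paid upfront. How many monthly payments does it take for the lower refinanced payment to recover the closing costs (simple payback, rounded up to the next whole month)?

4 months

Current payment = 55,500 × 7.15%/12 / (1 − (1+0.0059583)^−60) = $1,102.90.
Refinanced payment = 47,567.52 × 0.0055417 / (1 − (1+0.0055417)^−84) = $709.81.
Monthly savings = $1,102.90 − $709.81 = $393.09.
Break-even = $1,400.00 / $393.09 = 3.56 → 4 months.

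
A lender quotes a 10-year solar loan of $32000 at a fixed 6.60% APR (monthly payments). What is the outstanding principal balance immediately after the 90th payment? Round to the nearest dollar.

With monthly rate i = 6.6%/12 = 0.0055000, the balance after k of n payments is P · [(1+i)^n − (1+i)^k] / [(1+i)^n − 1].
(1+0.0055000)^120 = 1.93129667 and (1+0.0055000)^90 = 1.63827477, so the balance is 32,000 × (1.93129667 − 1.63827477) / (1.93129667 − 1) = $10,068.44.

$10,068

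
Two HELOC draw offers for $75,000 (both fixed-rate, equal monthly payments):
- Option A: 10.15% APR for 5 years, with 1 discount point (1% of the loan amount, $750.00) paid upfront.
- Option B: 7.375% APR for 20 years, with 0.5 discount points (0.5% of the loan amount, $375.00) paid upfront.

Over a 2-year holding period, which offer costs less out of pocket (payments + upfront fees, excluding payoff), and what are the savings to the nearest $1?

Option B by $24,389

Option A: at 10.15% the monthly rate is 0.0084583, so the payment is 75,000 × 0.0084583 / (1 − 1.0084583^−60) = $1,599.07.
Option B: monthly rate = 7.375%/12 = 0.0061458; payment = 75,000 × 0.0061458 / (1 − (1+0.0061458)^−240) = $598.48.
Over 24 months: Option A costs 24 × $1,599.07 + $750.00 = $39,127.68; Option B costs 24 × $598.48 + $375.00 = $14,738.52.
Option B is cheaper by $39,127.68 − $14,738.52 = $24,389.16.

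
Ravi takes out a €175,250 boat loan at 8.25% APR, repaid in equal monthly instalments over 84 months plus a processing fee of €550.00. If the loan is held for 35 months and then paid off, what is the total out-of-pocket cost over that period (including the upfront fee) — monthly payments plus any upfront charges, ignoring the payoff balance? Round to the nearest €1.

Monthly rate = 8.25%/12 = 0.0068750; payment = 175,250 × 0.0068750 / (1 − (1+0.0068750)^−84) = €2,753.36.
Total outlay = 35 × €2,753.36 + €550.00 = €96,917.60.

€96,918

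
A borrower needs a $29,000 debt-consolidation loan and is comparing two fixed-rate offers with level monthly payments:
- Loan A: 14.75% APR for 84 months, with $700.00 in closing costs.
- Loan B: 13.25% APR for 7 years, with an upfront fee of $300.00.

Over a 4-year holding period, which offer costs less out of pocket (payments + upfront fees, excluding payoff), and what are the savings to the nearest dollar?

Loan B by $1,553

Loan A: monthly rate = 14.75%/12 = 0.0122917; payment = 29,000 × 0.0122917 / (1 − (1+0.0122917)^−84) = $555.55.
Loan B: monthly rate = 13.25%/12 = 0.0110417; payment = 29,000 × 0.0110417 / (1 − (1+0.0110417)^−84) = $531.52.
Over 48 months: Loan A costs 48 × $555.55 + $700.00 = $27,366.40; Loan B costs 48 × $531.52 + $300.00 = $25,812.96.
Loan B is cheaper by $27,366.40 − $25,812.96 = $1,553.44.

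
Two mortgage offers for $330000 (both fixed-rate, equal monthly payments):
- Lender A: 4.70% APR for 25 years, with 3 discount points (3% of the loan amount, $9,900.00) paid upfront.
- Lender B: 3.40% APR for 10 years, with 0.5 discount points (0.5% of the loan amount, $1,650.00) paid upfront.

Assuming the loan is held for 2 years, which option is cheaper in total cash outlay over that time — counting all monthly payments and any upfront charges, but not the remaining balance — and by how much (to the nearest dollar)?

Lender A: monthly rate = 4.7%/12 = 0.0039167; payment = 330,000 × 0.0039167 / (1 − (1+0.0039167)^−300) = $1,871.91.
Lender B: at 3.40% the monthly rate is 0.0028333, so the payment is 330,000 × 0.0028333 / (1 − 1.0028333^−120) = $3,247.80.
Over 24 months: Lender A costs 24 × $1,871.91 + $9,900.00 = $54,825.84; Lender B costs 24 × $3,247.80 + $1,650.00 = $79,597.20.
Lender A is cheaper by $79,597.20 − $54,825.84 = $24,771.36.

Lender A by $24,771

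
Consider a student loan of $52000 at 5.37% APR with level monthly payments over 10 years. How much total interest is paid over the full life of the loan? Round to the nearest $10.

$15,320

Monthly rate = 5.37%/12 = 0.0044750; payment = 52,000 × 0.0044750 / (1 − (1+0.0044750)^−120) = $560.99.
Total paid = 120 × $560.99 = $67,318.80; interest = $67,318.80 − $52,000 = $15,318.80.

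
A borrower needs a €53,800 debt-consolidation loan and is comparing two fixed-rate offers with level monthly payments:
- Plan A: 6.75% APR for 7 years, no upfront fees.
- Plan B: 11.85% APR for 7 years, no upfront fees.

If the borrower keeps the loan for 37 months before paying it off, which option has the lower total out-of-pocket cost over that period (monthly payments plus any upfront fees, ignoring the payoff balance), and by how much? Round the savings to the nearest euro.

Plan A: at 6.75% the monthly rate is 0.0056250, so the payment is 53,800 × 0.0056250 / (1 − 1.0056250^−84) = €805.43.
Plan B: at 11.85% the monthly rate is 0.0098750, so the payment is 53,800 × 0.0098750 / (1 − 1.0098750^−84) = €945.41.
Over 37 months: Plan A costs 37 × €805.43 = €29,800.91; Plan B costs 37 × €945.41 = €34,980.17.
Plan A is cheaper by €34,980.17 − €29,800.91 = €5,179.26.

Plan A by €5,179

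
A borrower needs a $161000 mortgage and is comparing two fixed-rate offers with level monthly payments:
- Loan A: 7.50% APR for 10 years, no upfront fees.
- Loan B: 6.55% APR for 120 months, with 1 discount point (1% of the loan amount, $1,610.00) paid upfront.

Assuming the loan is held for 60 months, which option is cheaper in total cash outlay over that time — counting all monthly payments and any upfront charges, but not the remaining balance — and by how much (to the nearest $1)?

Loan A: at 7.50% the monthly rate is 0.0062500, so the payment is 161,000 × 0.0062500 / (1 − 1.0062500^−120) = $1,911.10.
Loan B: at 6.55% the monthly rate is 0.0054583, so the payment is 161,000 × 0.0054583 / (1 − 1.0054583^−120) = $1,832.22.
Over 60 months: Loan A costs 60 × $1,911.10 = $114,666.00; Loan B costs 60 × $1,832.22 + $1,610.00 = $111,543.20.
Loan B is cheaper by $114,666.00 − $111,543.20 = $3,122.80.

Loan B by $3,123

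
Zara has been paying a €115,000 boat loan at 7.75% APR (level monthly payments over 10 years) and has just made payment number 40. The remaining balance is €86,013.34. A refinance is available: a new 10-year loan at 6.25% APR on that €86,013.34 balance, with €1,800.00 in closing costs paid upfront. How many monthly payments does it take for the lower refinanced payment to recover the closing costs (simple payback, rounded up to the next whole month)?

5 months

Current payment = 115,000 × 7.75%/12 / (1 − (1+0.0064583)^−120) = €1,380.12.
Refinanced payment = 86,013.34 × 0.0052083 / (1 − (1+0.0052083)^−120) = €965.76.
Monthly savings = €1,380.12 − €965.76 = €414.36.
Break-even = €1,800.00 / €414.36 = 4.34 → 5 months.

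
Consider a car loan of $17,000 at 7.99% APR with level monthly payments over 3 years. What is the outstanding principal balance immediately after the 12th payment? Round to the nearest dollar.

$11,778

With monthly rate i = 7.99%/12 = 0.0066583, the balance after k of n payments is P · [(1+i)^n − (1+i)^k] / [(1+i)^n − 1].
(1+0.0066583)^36 = 1.26985856 and (1+0.0066583)^12 = 1.08289193, so the balance is 17,000 × (1.26985856 − 1.08289193) / (1.26985856 − 1) = $11,778.14.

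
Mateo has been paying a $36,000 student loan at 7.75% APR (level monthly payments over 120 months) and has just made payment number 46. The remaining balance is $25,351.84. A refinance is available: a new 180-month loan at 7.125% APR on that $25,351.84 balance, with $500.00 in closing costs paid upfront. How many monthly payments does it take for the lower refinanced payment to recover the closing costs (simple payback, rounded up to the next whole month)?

Current payment = 36,000 × 7.75%/12 / (1 − (1+0.0064583)^−120) = $432.04.
Refinanced payment = 25,351.84 × 0.0059375 / (1 − (1+0.0059375)^−180) = $229.64.
Monthly savings = $432.04 − $229.64 = $202.40.
Break-even = $500.00 / $202.40 = 2.47 → 3 months.

3 months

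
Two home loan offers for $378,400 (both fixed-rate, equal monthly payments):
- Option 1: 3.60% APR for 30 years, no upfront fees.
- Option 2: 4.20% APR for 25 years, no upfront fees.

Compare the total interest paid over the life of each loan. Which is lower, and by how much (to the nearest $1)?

Option 2 by $7,529

Option 1: monthly rate = 3.6%/12 = 0.0030000; payment = 378,400 × 0.0030000 / (1 − (1+0.0030000)^−360) = $1,720.38.
Total interest on Option 1 = 360 × $1,720.38 − $378,400 = $240,936.80.
Option 2: at 4.20% the monthly rate is 0.0035000, so the payment is 378,400 × 0.0035000 / (1 − 1.0035000^−300) = $2,039.36.
Total interest on Option 2 = 300 × $2,039.36 − $378,400 = $233,408.00.
Option 2 is lower by $7,528.80.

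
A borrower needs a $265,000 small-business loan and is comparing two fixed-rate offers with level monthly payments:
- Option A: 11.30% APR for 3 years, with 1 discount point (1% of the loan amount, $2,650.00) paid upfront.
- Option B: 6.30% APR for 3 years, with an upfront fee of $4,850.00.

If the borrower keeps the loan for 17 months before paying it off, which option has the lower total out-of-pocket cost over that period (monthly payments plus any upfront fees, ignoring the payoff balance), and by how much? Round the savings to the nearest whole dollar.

Option B by $8,265

Option A: monthly rate = 11.3%/12 = 0.0094167; payment = 265,000 × 0.0094167 / (1 − (1+0.0094167)^−36) = $8,713.46.
Option B: monthly rate = 6.3%/12 = 0.0052500; payment = 265,000 × 0.0052500 / (1 − (1+0.0052500)^−36) = $8,097.88.
Over 17 months: Option A costs 17 × $8,713.46 + $2,650.00 = $150,778.82; Option B costs 17 × $8,097.88 + $4,850.00 = $142,513.96.
Option B is cheaper by $150,778.82 − $142,513.96 = $8,264.86.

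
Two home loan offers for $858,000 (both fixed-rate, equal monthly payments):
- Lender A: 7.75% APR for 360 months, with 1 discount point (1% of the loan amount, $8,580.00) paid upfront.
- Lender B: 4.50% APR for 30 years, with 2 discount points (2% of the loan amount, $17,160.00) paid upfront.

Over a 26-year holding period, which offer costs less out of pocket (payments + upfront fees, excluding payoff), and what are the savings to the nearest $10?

Lender A: at 7.75% the monthly rate is 0.0064583, so the payment is 858,000 × 0.0064583 / (1 − 1.0064583^−360) = $6,146.82.
Lender B: at 4.50% the monthly rate is 0.0037500, so the payment is 858,000 × 0.0037500 / (1 − 1.0037500^−360) = $4,347.36.
Over 312 months: Lender A costs 312 × $6,146.82 + $8,580.00 = $1,926,387.84; Lender B costs 312 × $4,347.36 + $17,160.00 = $1,373,536.32.
Lender B is cheaper by $1,926,387.84 − $1,373,536.32 = $552,851.52.

Lender B by $552,850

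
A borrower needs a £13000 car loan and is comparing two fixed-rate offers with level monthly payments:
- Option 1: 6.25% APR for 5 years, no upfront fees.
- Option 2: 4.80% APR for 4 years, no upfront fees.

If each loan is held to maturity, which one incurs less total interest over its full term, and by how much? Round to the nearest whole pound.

Option 2 by £857

Option 1: monthly rate = 6.25%/12 = 0.0052083; payment = 13,000 × 0.0052083 / (1 − (1+0.0052083)^−60) = £252.84.
Total interest on Option 1 = 60 × £252.84 − £13,000 = £2,170.40.
Option 2: monthly rate = 4.8%/12 = 0.0040000; payment = 13,000 × 0.0040000 / (1 − (1+0.0040000)^−48) = £298.20.
Total interest on Option 2 = 48 × £298.20 − £13,000 = £1,313.60.
Option 2 is lower by £856.80.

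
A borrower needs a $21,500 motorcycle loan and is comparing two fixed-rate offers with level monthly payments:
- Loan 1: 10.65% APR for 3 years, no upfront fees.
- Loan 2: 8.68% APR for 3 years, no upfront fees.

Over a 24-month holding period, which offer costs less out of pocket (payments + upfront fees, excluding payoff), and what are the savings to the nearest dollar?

Loan 1: monthly rate = 10.65%/12 = 0.0088750; payment = 21,500 × 0.0088750 / (1 − (1+0.0088750)^−36) = $700.32.
Loan 2: monthly rate = 8.68%/12 = 0.0072333; payment = 21,500 × 0.0072333 / (1 − (1+0.0072333)^−36) = $680.50.
Over 24 months: Loan 1 costs 24 × $700.32 = $16,807.68; Loan 2 costs 24 × $680.50 = $16,332.00.
Loan 2 is cheaper by $16,807.68 − $16,332.00 = $475.68.

Loan 2 by $476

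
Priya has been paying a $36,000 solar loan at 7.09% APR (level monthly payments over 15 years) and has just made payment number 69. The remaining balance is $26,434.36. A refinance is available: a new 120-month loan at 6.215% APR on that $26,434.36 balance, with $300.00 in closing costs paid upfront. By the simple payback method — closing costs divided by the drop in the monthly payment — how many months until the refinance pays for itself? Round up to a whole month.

11 months

Current payment = 36,000 × 7.09%/12 / (1 − (1+0.0059083)^−180) = $325.39.
Refinanced payment = 26,434.36 × 0.0051792 / (1 − (1+0.0051792)^−120) = $296.34.
Monthly savings = $325.39 − $296.34 = $29.05.
Break-even = $300.00 / $29.05 = 10.33 → 11 months.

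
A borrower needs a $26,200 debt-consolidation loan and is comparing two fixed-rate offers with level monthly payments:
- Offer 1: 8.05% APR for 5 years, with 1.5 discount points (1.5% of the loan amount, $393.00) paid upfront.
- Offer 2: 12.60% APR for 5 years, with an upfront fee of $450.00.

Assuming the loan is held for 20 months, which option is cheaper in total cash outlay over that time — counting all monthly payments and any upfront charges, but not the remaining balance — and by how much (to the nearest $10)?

Offer 1 by $1,240

Offer 1: at 8.05% the monthly rate is 0.0067083, so the payment is 26,200 × 0.0067083 / (1 − 1.0067083^−60) = $531.87.
Offer 2: at 12.60% the monthly rate is 0.0105000, so the payment is 26,200 × 0.0105000 / (1 − 1.0105000^−60) = $590.78.
Over 20 months: Offer 1 costs 20 × $531.87 + $393.00 = $11,030.40; Offer 2 costs 20 × $590.78 + $450.00 = $12,265.60.
Offer 1 is cheaper by $12,265.60 − $11,030.40 = $1,235.20.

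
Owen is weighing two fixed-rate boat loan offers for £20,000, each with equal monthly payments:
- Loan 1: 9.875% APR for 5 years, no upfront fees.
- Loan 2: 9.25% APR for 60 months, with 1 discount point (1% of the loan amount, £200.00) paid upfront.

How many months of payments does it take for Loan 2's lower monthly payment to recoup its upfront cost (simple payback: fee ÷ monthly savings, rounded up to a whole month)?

33 months

Loan 1: monthly rate = 9.875%/12 = 0.0082292; payment = 20,000 × 0.0082292 / (1 − (1+0.0082292)^−60) = £423.71.
Loan 2: monthly rate = 9.25%/12 = 0.0077083; payment = 20,000 × 0.0077083 / (1 − (1+0.0077083)^−60) = £417.60.
Monthly savings = £423.71 − £417.60 = £6.11.
Break-even = £200.00 / £6.11 = 32.73 → 33 months.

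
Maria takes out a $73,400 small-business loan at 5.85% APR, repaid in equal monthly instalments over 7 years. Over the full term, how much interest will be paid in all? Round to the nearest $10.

$16,230

At 5.85% the monthly rate is 0.0048750, so the payment is 73,400 × 0.0048750 / (1 − 1.0048750^−84) = $1,067.00.
Total paid = 84 × $1,067.00 = $89,628.00; interest = $89,628.00 − $73,400 = $16,228.00.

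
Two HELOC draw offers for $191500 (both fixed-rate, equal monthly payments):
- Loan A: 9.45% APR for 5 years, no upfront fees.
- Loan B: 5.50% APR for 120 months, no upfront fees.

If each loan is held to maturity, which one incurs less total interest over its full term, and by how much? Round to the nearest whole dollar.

Loan A: monthly rate = 9.45%/12 = 0.0078750; payment = 191,500 × 0.0078750 / (1 − (1+0.0078750)^−60) = $4,017.18.
Total interest on Loan A = 60 × $4,017.18 − $191,500 = $49,530.80.
Loan B: at 5.50% the monthly rate is 0.0045833, so the payment is 191,500 × 0.0045833 / (1 − 1.0045833^−120) = $2,078.28.
Total interest on Loan B = 120 × $2,078.28 − $191,500 = $57,893.60.
Loan A is lower by $8,362.80.

Loan A by $8,363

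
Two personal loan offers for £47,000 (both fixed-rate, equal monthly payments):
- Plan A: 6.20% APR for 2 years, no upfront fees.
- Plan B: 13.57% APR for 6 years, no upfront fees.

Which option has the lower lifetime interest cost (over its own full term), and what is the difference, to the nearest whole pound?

Plan A by £18,858

Plan A: monthly rate = 6.2%/12 = 0.0051667; payment = 47,000 × 0.0051667 / (1 − (1+0.0051667)^−24) = £2,087.31.
Total interest on Plan A = 24 × £2,087.31 − £47,000 = £3,095.44.
Plan B: monthly rate = 13.57%/12 = 0.0113083; payment = 47,000 × 0.0113083 / (1 − (1+0.0113083)^−72) = £957.68.
Total interest on Plan B = 72 × £957.68 − £47,000 = £21,952.96.
Plan A is lower by £18,857.52.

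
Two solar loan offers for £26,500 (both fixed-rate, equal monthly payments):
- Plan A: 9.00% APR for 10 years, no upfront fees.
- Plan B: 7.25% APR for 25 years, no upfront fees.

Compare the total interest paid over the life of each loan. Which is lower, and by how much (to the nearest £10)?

Plan A: monthly rate = 9%/12 = 0.0075000; payment = 26,500 × 0.0075000 / (1 − (1+0.0075000)^−120) = £335.69.
Total interest on Plan A = 120 × £335.69 − £26,500 = £13,782.80.
Plan B: at 7.25% the monthly rate is 0.0060417, so the payment is 26,500 × 0.0060417 / (1 − 1.0060417^−300) = £191.54.
Total interest on Plan B = 300 × £191.54 − £26,500 = £30,962.00.
Plan A is lower by £17,179.20.

Plan A by £17,180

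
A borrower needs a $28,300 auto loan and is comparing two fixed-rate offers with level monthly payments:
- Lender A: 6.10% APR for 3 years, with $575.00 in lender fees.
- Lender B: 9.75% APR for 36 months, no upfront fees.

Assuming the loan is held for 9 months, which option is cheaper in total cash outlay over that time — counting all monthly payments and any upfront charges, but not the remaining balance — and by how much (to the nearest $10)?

Lender B by $150

Lender A: at 6.10% the monthly rate is 0.0050833, so the payment is 28,300 × 0.0050833 / (1 − 1.0050833^−36) = $862.22.
Lender B: at 9.75% the monthly rate is 0.0081250, so the payment is 28,300 × 0.0081250 / (1 − 1.0081250^−36) = $909.84.
Over 9 months: Lender A costs 9 × $862.22 + $575.00 = $8,334.98; Lender B costs 9 × $909.84 = $8,188.56.
Lender B is cheaper by $8,334.98 − $8,188.56 = $146.42.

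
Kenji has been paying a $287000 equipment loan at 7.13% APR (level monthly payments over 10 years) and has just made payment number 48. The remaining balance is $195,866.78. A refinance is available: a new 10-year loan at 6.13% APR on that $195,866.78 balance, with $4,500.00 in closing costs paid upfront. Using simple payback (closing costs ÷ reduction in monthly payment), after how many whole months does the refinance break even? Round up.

4 months

Current payment = 287,000 × 7.13%/12 / (1 − (1+0.0059417)^−120) = $3,351.57.
Refinanced payment = 195,866.78 × 0.0051083 / (1 − (1+0.0051083)^−120) = $2,187.33.
Monthly savings = $3,351.57 − $2,187.33 = $1,164.24.
Break-even = $4,500.00 / $1,164.24 = 3.87 → 4 months.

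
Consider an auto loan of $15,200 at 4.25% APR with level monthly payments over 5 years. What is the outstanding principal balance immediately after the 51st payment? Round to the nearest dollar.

$2,491

With monthly rate i = 4.25%/12 = 0.0035417, the balance after k of n payments is P · [(1+i)^n − (1+i)^k] / [(1+i)^n − 1].
(1+0.0035417)^60 = 1.23630190 and (1+0.0035417)^51 = 1.19758364, so the balance is 15,200 × (1.23630190 − 1.19758364) / (1.23630190 − 1) = $2,490.53.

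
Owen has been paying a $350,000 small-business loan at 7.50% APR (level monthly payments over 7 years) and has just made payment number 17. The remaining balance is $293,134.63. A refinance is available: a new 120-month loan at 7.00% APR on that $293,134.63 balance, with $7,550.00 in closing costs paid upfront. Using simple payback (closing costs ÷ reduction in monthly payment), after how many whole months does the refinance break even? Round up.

4 months

Current payment = 350,000 × 7.5%/12 / (1 − (1+0.0062500)^−84) = $5,368.40.
Refinanced payment = 293,134.63 × 0.0058333 / (1 − (1+0.0058333)^−120) = $3,403.54.
Monthly savings = $5,368.40 − $3,403.54 = $1,964.86.
Break-even = $7,550.00 / $1,964.86 = 3.84 → 4 months.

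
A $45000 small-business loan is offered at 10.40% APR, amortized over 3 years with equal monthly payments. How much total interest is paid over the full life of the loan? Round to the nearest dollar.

At 10.40% the monthly rate is 0.0086667, so the payment is 45,000 × 0.0086667 / (1 − 1.0086667^−36) = $1,460.49.
Total paid = 36 × $1,460.49 = $52,577.64; interest = $52,577.64 − $45,000 = $7,577.64.

$7,578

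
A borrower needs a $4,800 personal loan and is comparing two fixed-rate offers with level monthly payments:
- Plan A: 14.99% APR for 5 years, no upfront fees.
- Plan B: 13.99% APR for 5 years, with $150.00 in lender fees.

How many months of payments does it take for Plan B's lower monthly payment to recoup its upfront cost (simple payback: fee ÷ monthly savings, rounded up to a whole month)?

Plan A: monthly rate = 14.99%/12 = 0.0124917; payment = 4,800 × 0.0124917 / (1 − (1+0.0124917)^−60) = $114.17.
Plan B: monthly rate = 13.99%/12 = 0.0116583; payment = 4,800 × 0.0116583 / (1 − (1+0.0116583)^−60) = $111.66.
Monthly savings = $114.17 − $111.66 = $2.51.
Break-even = $150.00 / $2.51 = 59.76 → 60 months.

60 months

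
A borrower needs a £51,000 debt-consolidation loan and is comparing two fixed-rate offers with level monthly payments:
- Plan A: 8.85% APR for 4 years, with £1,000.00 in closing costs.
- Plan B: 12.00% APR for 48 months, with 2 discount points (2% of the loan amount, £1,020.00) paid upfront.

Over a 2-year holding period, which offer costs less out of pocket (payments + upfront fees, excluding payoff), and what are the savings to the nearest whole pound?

Plan A by £1,880

Plan A: at 8.85% the monthly rate is 0.0073750, so the payment is 51,000 × 0.0073750 / (1 − 1.0073750^−48) = £1,265.51.
Plan B: at 12.00% the monthly rate is 0.0100000, so the payment is 51,000 × 0.0100000 / (1 − 1.0100000^−48) = £1,343.03.
Over 24 months: Plan A costs 24 × £1,265.51 + £1,000.00 = £31,372.24; Plan B costs 24 × £1,343.03 + £1,020.00 = £33,252.72.
Plan A is cheaper by £33,252.72 − £31,372.24 = £1,880.48.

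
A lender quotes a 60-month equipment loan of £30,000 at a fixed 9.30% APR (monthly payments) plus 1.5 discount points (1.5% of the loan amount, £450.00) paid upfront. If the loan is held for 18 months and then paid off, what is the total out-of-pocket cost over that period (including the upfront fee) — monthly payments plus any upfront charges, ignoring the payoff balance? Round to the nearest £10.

£11,740

At 9.30% the monthly rate is 0.0077500, so the payment is 30,000 × 0.0077500 / (1 − 1.0077500^−60) = £627.13.
Total outlay = 18 × £627.13 + £450.00 = £11,738.34.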